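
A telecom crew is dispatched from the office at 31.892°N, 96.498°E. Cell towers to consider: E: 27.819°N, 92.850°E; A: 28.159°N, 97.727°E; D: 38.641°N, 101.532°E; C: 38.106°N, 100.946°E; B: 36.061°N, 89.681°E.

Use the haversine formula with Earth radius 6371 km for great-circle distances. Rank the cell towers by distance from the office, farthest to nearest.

Distance from the office at 31.892°N, 96.498°E to each:
D 38.641°N, 101.532°E: 878.3 km
C 38.106°N, 100.946°E: 800.7 km
B 36.061°N, 89.681°E: 780.7 km
E 27.819°N, 92.850°E: 573.4 km
A 28.159°N, 97.727°E: 431.6 km

D, C, B, E, A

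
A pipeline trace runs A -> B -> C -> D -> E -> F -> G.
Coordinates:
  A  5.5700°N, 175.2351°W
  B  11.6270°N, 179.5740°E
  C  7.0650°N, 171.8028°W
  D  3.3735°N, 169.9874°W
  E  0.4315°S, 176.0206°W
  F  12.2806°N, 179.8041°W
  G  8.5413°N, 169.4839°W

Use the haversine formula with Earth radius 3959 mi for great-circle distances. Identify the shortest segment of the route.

Leg distances:
A→B: 548.5 mi
B→C: 666.9 mi
C→D: 284.0 mi
D→E: 492.7 mi
E→F: 915.9 mi
F→G: 747.3 mi
The shortest leg is C–D at 284.0 mi.

C–D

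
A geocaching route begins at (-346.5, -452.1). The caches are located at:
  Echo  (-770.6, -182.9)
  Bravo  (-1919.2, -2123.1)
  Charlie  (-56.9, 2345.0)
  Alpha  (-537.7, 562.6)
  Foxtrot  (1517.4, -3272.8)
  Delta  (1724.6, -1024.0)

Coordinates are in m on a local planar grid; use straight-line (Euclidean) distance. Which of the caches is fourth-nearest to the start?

Distances from the start ((-346.5, -452.1)):
Echo: 502.3 m
Alpha: 1032.6 m
Delta: 2148.6 m
Bravo: 2294.7 m
Charlie: 2812.1 m
Foxtrot: 3380.9 m
The fourth-nearest is Bravo at 2294.7 m.

Bravo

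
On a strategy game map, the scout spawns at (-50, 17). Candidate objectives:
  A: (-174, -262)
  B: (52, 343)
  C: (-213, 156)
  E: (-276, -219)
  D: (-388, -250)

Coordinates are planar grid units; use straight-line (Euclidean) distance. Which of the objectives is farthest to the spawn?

Distance to each, sorted:
D: 430.7
B: 341.6
E: 326.8
A: 305.3
C: 214.2
The farthest is D at 430.7.

D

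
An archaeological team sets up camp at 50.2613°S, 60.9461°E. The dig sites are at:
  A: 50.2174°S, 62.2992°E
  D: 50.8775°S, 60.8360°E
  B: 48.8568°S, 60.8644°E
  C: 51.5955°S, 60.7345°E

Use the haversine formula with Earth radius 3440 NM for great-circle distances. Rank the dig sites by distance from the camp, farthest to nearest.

Distances from the camp:
B 48.8568°S, 60.8644°E: 84.4 NM
C 51.5955°S, 60.7345°E: 80.5 NM
A 50.2174°S, 62.2992°E: 52.0 NM
D 50.8775°S, 60.8360°E: 37.2 NM

B, C, A, D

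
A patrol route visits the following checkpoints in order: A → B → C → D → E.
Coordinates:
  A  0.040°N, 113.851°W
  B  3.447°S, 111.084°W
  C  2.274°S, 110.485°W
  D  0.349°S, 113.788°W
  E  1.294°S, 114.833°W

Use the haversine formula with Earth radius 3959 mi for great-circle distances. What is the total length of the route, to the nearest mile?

Leg distances:
A→B: 307.5 mi  (cumulative 307.5 mi)
B→C: 91.0 mi  (cumulative 398.5 mi)
C→D: 264.1 mi  (cumulative 662.6 mi)
D→E: 97.3 mi  (cumulative 759.9 mi)
Total route length ≈ 760 mi.

760 mi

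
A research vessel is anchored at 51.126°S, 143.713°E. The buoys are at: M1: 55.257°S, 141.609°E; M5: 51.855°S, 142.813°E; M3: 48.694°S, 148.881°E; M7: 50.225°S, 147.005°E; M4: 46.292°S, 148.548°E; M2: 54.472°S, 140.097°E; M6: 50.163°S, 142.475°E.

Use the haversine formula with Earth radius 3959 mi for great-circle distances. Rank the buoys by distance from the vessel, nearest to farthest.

Distances from the vessel:
M5 51.855°S, 142.813°E: 63.5 mi
M6 50.163°S, 142.475°E: 85.8 mi
M7 50.225°S, 147.005°E: 157.0 mi
M2 54.472°S, 140.097°E: 276.1 mi
M3 48.694°S, 148.881°E: 284.7 mi
M1 55.257°S, 141.609°E: 298.4 mi
M4 46.292°S, 148.548°E: 400.0 mi

M5, M6, M7, M2, M3, M1, M4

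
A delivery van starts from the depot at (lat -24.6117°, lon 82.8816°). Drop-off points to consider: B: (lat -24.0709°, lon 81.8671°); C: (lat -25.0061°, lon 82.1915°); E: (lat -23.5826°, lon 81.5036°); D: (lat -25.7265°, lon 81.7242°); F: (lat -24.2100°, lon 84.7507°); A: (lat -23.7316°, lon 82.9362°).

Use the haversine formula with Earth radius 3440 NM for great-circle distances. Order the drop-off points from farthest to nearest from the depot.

Computing each great-circle distance from (lat -24.6117°, lon 82.8816°):
F (lat -24.2100°, lon 84.7507°): 105.0 NM
E (lat -23.5826°, lon 81.5036°): 97.6 NM
D (lat -25.7265°, lon 81.7242°): 91.8 NM
B (lat -24.0709°, lon 81.8671°): 64.3 NM
A (lat -23.7316°, lon 82.9362°): 52.9 NM
C (lat -25.0061°, lon 82.1915°): 44.4 NM

F, E, D, B, A, C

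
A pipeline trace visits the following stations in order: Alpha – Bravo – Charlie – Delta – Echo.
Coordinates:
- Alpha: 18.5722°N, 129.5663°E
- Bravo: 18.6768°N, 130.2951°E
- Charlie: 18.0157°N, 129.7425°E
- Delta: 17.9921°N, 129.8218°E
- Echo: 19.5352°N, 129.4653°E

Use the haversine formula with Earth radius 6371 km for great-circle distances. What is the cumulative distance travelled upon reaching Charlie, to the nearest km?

Leg distances:
Alpha→Bravo: 77.7 km  (cumulative 77.7 km)
Bravo→Charlie: 93.8 km  (cumulative 171.5 km)
Cumulative distance at Charlie ≈ 172 km.

172 km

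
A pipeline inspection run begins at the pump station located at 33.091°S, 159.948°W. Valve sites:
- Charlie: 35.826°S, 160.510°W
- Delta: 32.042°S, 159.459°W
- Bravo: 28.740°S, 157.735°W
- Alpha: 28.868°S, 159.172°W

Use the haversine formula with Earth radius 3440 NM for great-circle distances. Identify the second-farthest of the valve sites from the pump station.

Distances from the pump station (33.091°S, 159.948°W):
Bravo: 285.0 NM
Alpha: 256.7 NM
Charlie: 166.5 NM
Delta: 67.7 NM
The second-farthest is Alpha at 256.7 NM.

Alpha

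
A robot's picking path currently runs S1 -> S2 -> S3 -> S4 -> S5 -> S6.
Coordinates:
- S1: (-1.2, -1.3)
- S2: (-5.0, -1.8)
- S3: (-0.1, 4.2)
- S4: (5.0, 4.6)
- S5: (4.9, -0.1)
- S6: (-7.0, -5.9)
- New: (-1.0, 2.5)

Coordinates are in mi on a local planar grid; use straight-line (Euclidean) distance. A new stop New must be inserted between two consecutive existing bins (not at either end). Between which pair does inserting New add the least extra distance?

Added distance for inserting New between each consecutive pair:
S1–S2: 5.8 mi
S2–S3: 0.0 mi
S3–S4: 3.2 mi
S4–S5: 8.1 mi
S5–S6: 3.5 mi
Smallest added distance is 0.0 mi, inserting between S2 and S3.

between S2 and S3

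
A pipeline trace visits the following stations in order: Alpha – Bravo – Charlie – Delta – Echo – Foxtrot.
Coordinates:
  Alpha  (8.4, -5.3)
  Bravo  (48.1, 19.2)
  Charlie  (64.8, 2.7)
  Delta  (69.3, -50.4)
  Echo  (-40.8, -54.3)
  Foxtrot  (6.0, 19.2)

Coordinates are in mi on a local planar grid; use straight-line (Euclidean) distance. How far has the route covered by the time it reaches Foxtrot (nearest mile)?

Leg distances:
Alpha→Bravo: 46.7 mi  (cumulative 46.7 mi)
Bravo→Charlie: 23.5 mi  (cumulative 70.1 mi)
Charlie→Delta: 53.3 mi  (cumulative 123.4 mi)
Delta→Echo: 110.2 mi  (cumulative 233.6 mi)
Echo→Foxtrot: 87.1 mi  (cumulative 320.7 mi)
Cumulative distance at Foxtrot ≈ 321 mi.

321 mi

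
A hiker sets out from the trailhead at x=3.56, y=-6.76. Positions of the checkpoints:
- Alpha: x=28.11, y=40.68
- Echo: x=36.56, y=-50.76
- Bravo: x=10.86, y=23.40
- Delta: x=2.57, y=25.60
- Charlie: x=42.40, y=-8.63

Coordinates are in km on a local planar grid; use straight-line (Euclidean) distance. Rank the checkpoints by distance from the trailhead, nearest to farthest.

Bravo, Delta, Charlie, Alpha, Echo

Distances from the trailhead:
Bravo x=10.86, y=23.40: 31.0 km
Delta x=2.57, y=25.60: 32.4 km
Charlie x=42.40, y=-8.63: 38.9 km
Alpha x=28.11, y=40.68: 53.4 km
Echo x=36.56, y=-50.76: 55.0 km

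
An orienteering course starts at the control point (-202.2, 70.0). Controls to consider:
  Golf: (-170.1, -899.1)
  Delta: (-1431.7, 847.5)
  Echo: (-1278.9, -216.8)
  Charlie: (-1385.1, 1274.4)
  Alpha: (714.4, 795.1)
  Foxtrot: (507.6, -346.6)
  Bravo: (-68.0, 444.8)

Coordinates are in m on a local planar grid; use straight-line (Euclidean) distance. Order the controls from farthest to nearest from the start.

Computing each straight-line distance from (-202.2, 70.0):
Charlie (-1385.1, 1274.4): 1688.1 m
Delta (-1431.7, 847.5): 1454.7 m
Alpha (714.4, 795.1): 1168.7 m
Echo (-1278.9, -216.8): 1114.2 m
Golf (-170.1, -899.1): 969.6 m
Foxtrot (507.6, -346.6): 823.0 m
Bravo (-68.0, 444.8): 398.1 m

Charlie, Delta, Alpha, Echo, Golf, Foxtrot, Bravo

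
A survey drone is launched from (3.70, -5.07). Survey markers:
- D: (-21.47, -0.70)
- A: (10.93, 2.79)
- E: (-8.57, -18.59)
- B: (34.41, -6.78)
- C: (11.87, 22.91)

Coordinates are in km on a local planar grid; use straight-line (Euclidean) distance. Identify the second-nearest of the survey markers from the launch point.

Distances from the launch point ((3.70, -5.07)):
A: 10.7 km
E: 18.3 km
D: 25.5 km
C: 29.1 km
B: 30.8 km
The second-nearest is E at 18.3 km.

E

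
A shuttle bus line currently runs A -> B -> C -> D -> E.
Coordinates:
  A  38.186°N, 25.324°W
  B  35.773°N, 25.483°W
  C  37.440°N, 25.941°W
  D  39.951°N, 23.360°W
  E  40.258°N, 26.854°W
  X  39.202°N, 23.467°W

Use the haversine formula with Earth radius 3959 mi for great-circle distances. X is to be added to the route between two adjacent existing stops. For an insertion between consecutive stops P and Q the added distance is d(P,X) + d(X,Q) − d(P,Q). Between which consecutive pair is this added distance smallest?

between C and D

Added distance for inserting X between each consecutive pair:
A–B: 216.8 mi
B–C: 324.6 mi
C–D: 10.8 mi
D–E: 60.4 mi
Smallest added distance is 10.8 mi, inserting between C and D.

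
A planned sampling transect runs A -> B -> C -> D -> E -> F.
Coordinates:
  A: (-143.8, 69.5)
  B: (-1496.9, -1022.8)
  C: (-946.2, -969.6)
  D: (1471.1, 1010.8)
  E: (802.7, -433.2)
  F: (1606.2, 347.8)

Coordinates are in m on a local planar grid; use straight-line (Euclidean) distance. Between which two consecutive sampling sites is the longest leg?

C–D

Leg distances:
A→B: 1739.0 m
B→C: 553.3 m
C→D: 3125.0 m
D→E: 1591.2 m
E→F: 1120.5 m
The longest leg is C–D at 3125.0 m.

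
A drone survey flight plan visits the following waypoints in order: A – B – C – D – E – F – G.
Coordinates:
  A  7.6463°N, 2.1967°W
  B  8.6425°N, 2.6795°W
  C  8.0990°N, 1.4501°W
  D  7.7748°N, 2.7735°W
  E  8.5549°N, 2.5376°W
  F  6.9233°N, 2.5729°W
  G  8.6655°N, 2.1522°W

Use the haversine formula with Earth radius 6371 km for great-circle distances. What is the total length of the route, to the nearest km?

Leg distances:
A→B: 122.9 km  (cumulative 122.9 km)
B→C: 148.1 km  (cumulative 271.0 km)
C→D: 150.1 km  (cumulative 421.1 km)
D→E: 90.5 km  (cumulative 511.7 km)
E→F: 181.5 km  (cumulative 693.1 km)
F→G: 199.2 km  (cumulative 892.3 km)
Total route length ≈ 892 km.

892 km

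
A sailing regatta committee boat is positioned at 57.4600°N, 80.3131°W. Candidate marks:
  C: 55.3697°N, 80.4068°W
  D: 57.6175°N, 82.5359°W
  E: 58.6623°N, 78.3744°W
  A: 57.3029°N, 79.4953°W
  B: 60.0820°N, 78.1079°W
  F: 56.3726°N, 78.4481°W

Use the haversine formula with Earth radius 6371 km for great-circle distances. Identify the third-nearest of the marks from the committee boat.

F

Distance to each, sorted:
A: 52.0 km
D: 133.8 km
F: 165.6 km
E: 175.7 km
C: 232.5 km
B: 318.0 km
The third-nearest is F at 165.6 km.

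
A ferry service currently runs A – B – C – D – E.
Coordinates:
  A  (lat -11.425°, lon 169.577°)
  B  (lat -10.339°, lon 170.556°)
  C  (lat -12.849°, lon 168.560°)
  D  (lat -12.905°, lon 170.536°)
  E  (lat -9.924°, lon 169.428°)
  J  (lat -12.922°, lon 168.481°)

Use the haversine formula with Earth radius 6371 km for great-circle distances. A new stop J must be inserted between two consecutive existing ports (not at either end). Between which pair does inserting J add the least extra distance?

Added distance for inserting J between each consecutive pair:
A–B: 408.9 km
B–C: 23.5 km
C–D: 20.2 km
D–E: 218.9 km
Smallest added distance is 20.2 km, inserting between C and D.

between C and D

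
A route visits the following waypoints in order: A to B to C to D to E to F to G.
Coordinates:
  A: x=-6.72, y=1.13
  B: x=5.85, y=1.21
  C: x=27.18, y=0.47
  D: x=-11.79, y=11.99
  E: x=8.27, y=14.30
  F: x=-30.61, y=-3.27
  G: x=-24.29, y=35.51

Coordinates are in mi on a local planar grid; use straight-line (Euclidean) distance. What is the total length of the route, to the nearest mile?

177 mi

Leg distances:
A→B: 12.6 mi  (cumulative 12.6 mi)
B→C: 21.3 mi  (cumulative 33.9 mi)
C→D: 40.6 mi  (cumulative 74.6 mi)
D→E: 20.2 mi  (cumulative 94.7 mi)
E→F: 42.7 mi  (cumulative 137.4 mi)
F→G: 39.3 mi  (cumulative 176.7 mi)
Total route length ≈ 177 mi.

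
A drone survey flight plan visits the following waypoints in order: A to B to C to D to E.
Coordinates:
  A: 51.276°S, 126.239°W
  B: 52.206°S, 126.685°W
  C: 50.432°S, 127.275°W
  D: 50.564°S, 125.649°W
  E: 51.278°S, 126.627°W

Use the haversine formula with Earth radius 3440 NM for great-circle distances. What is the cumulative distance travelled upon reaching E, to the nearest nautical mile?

Leg distances:
A→B: 58.2 NM  (cumulative 58.2 NM)
B→C: 108.8 NM  (cumulative 167.0 NM)
C→D: 62.6 NM  (cumulative 229.6 NM)
D→E: 56.6 NM  (cumulative 286.3 NM)
Cumulative distance at E ≈ 286 NM.

286 NM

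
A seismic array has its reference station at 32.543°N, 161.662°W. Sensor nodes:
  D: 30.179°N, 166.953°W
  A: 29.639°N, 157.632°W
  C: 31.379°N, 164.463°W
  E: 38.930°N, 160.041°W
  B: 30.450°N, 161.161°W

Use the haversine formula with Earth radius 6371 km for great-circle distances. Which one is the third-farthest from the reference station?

A

Distance to each, sorted:
E: 725.1 km
D: 566.9 km
A: 501.4 km
C: 294.2 km
B: 237.5 km
The third-farthest is A at 501.4 km.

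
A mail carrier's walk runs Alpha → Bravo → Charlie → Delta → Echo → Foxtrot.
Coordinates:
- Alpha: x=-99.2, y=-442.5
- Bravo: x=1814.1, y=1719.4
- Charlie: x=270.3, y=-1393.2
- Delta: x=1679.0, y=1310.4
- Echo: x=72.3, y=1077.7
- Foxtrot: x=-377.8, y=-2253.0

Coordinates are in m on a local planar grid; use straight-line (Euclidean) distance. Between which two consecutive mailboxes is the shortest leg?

Leg distances:
Alpha→Bravo: 2887.0 m
Bravo→Charlie: 3474.4 m
Charlie→Delta: 3048.6 m
Delta→Echo: 1623.5 m
Echo→Foxtrot: 3361.0 m
The shortest leg is Delta–Echo at 1623.5 m.

Delta–Echo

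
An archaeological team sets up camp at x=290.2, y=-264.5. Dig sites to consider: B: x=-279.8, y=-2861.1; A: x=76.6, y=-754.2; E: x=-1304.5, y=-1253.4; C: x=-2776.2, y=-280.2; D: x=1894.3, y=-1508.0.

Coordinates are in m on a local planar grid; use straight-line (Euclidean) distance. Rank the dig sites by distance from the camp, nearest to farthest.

A, E, D, B, C

Computing each straight-line distance from x=290.2, y=-264.5:
A x=76.6, y=-754.2: 534.3 m
E x=-1304.5, y=-1253.4: 1876.4 m
D x=1894.3, y=-1508.0: 2029.6 m
B x=-279.8, y=-2861.1: 2658.4 m
C x=-2776.2, y=-280.2: 3066.4 m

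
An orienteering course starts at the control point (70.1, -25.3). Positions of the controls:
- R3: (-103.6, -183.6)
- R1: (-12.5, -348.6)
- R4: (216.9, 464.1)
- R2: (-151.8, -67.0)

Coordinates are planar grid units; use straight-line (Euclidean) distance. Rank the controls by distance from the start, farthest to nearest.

R4, R1, R3, R2

Computing each straight-line distance from (70.1, -25.3):
R4 (216.9, 464.1): 510.9
R1 (-12.5, -348.6): 333.7
R3 (-103.6, -183.6): 235.0
R2 (-151.8, -67.0): 225.8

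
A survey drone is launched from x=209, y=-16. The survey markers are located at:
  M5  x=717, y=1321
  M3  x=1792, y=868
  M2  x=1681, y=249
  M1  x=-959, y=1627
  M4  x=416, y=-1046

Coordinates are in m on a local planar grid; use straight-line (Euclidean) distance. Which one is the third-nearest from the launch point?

Distance to each, sorted:
M4: 1050.6 m
M5: 1430.3 m
M2: 1495.7 m
M3: 1813.1 m
M1: 2015.9 m
The third-nearest is M2 at 1495.7 m.

M2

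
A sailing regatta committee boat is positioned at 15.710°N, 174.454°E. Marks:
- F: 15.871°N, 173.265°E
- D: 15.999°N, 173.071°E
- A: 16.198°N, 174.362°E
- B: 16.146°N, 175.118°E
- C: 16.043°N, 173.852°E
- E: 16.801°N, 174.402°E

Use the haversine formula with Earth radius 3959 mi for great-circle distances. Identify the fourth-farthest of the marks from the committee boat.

B

Distance to each, sorted:
D: 94.1 mi
F: 79.8 mi
E: 75.5 mi
B: 53.4 mi
C: 46.2 mi
A: 34.3 mi
The fourth-farthest is B at 53.4 mi.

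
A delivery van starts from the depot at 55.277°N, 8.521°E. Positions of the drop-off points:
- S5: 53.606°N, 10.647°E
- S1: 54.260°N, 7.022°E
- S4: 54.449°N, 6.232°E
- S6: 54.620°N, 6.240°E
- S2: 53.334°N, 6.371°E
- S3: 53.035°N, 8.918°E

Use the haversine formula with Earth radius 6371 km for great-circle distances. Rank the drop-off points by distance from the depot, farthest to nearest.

S2, S3, S5, S4, S6, S1

Distance from the depot at 55.277°N, 8.521°E to each:
S2 53.334°N, 6.371°E: 257.1 km
S3 53.035°N, 8.918°E: 250.6 km
S5 53.606°N, 10.647°E: 231.1 km
S4 54.449°N, 6.232°E: 173.0 km
S6 54.620°N, 6.240°E: 162.9 km
S1 54.260°N, 7.022°E: 148.4 km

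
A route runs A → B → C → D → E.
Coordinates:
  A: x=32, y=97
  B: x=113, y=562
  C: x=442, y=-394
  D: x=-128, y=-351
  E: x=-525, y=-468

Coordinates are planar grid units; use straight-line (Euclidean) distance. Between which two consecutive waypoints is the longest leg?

Leg distances:
A→B: 472.0
B→C: 1011.0
C→D: 571.6
D→E: 413.9
The longest leg is B–C at 1011.0.

B–C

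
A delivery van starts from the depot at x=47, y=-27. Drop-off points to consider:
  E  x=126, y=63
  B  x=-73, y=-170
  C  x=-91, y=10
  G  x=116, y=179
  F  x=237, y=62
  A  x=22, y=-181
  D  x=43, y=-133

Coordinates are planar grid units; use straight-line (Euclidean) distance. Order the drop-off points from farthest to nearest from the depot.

Distances from the depot:
G x=116, y=179: 217.2
F x=237, y=62: 209.8
B x=-73, y=-170: 186.7
A x=22, y=-181: 156.0
C x=-91, y=10: 142.9
E x=126, y=63: 119.8
D x=43, y=-133: 106.1

G, F, B, A, C, E, D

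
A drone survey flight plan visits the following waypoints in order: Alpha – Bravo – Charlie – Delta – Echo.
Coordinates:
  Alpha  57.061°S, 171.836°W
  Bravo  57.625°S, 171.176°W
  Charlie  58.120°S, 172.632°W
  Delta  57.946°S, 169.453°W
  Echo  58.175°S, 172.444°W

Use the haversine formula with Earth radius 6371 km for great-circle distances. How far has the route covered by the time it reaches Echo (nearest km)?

542 km

Leg distances:
Alpha→Bravo: 74.2 km  (cumulative 74.2 km)
Bravo→Charlie: 102.2 km  (cumulative 176.4 km)
Charlie→Delta: 188.1 km  (cumulative 364.5 km)
Delta→Echo: 177.8 km  (cumulative 542.2 km)
Cumulative distance at Echo ≈ 542 km.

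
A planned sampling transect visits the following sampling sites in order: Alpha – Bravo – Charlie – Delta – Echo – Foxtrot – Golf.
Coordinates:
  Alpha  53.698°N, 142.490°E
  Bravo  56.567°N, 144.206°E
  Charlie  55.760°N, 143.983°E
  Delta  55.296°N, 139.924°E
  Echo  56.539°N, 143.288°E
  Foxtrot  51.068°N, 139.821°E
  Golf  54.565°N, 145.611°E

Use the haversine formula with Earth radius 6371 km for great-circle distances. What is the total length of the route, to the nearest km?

2139 km

Leg distances:
Alpha→Bravo: 337.1 km  (cumulative 337.1 km)
Bravo→Charlie: 90.8 km  (cumulative 427.9 km)
Charlie→Delta: 260.6 km  (cumulative 688.5 km)
Delta→Echo: 251.0 km  (cumulative 939.5 km)
Echo→Foxtrot: 649.3 km  (cumulative 1588.9 km)
Foxtrot→Golf: 549.8 km  (cumulative 2138.6 km)
Total route length ≈ 2139 km.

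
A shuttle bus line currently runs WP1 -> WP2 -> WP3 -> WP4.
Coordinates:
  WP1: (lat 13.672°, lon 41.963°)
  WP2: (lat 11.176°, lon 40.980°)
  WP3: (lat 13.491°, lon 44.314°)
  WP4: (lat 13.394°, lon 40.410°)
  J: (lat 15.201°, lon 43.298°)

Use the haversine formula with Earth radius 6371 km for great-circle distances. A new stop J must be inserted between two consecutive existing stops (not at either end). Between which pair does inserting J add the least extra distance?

Added distance for inserting J between each consecutive pair:
WP1–WP2: 438.4 km
WP2–WP3: 288.2 km
WP3–WP4: 167.4 km
Smallest added distance is 167.4 km, inserting between WP3 and WP4.

between WP3 and WP4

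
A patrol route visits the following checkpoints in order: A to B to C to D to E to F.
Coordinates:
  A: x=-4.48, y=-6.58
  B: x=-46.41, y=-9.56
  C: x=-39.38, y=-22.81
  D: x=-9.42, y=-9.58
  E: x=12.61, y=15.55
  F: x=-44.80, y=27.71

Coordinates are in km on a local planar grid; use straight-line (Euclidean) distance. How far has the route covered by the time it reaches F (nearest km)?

Leg distances:
A→B: 42.0 km  (cumulative 42.0 km)
B→C: 15.0 km  (cumulative 57.0 km)
C→D: 32.8 km  (cumulative 89.8 km)
D→E: 33.4 km  (cumulative 123.2 km)
E→F: 58.7 km  (cumulative 181.9 km)
Cumulative distance at F ≈ 182 km.

182 km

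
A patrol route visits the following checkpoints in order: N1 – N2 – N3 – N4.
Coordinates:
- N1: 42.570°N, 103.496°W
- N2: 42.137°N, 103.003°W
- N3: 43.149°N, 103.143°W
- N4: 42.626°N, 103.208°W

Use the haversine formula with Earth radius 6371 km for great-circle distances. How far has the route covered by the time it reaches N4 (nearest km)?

Leg distances:
N1→N2: 62.9 km  (cumulative 62.9 km)
N2→N3: 113.1 km  (cumulative 176.0 km)
N3→N4: 58.4 km  (cumulative 234.4 km)
Cumulative distance at N4 ≈ 234 km.

234 km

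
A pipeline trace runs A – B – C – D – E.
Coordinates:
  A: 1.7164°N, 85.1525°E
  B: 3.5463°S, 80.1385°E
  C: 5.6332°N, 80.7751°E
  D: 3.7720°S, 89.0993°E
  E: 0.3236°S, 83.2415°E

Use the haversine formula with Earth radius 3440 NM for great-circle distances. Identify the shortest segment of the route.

D–E

Leg distances:
A→B: 436.3 NM
B→C: 552.5 NM
C→D: 753.7 NM
D→E: 407.9 NM
The shortest leg is D–E at 407.9 NM.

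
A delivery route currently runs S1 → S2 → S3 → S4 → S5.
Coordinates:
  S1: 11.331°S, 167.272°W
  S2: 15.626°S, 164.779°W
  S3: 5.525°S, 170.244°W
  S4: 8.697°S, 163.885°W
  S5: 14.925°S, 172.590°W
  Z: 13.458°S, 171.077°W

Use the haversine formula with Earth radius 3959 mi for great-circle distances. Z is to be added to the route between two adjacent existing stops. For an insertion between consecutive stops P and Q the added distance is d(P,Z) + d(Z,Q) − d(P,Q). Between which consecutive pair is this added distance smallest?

between S4 and S5

Added distance for inserting Z between each consecutive pair:
S1–S2: 402.1 mi
S2–S3: 207.8 mi
S3–S4: 651.3 mi
S4–S5: 2.5 mi
Smallest added distance is 2.5 mi, inserting between S4 and S5.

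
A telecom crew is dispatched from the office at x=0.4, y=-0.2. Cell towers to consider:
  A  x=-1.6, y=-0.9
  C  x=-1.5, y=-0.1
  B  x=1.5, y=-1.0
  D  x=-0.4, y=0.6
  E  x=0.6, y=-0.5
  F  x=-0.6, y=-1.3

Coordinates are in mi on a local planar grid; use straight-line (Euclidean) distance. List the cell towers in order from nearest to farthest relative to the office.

Distance from the office at x=0.4, y=-0.2 to each:
E x=0.6, y=-0.5: 0.4 mi
D x=-0.4, y=0.6: 1.1 mi
B x=1.5, y=-1.0: 1.4 mi
F x=-0.6, y=-1.3: 1.5 mi
C x=-1.5, y=-0.1: 1.9 mi
A x=-1.6, y=-0.9: 2.1 mi

E, D, B, F, C, A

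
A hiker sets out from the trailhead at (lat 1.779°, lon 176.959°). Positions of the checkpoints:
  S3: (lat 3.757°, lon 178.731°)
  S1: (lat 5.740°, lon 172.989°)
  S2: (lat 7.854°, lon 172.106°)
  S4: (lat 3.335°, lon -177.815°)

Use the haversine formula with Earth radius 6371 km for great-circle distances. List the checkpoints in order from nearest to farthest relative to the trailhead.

S3, S4, S1, S2

Distance from the trailhead at (lat 1.779°, lon 176.959°) to each:
S3 (lat 3.757°, lon 178.731°): 295.1 km
S4 (lat 3.335°, lon -177.815°): 605.7 km
S1 (lat 5.740°, lon 172.989°): 622.9 km
S2 (lat 7.854°, lon 172.106°): 863.2 km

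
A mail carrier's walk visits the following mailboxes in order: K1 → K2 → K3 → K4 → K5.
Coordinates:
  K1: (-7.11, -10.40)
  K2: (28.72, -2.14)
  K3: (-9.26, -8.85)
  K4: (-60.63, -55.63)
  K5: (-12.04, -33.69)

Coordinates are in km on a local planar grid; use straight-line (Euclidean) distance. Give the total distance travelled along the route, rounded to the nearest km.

Leg distances:
K1→K2: 36.8 km  (cumulative 36.8 km)
K2→K3: 38.6 km  (cumulative 75.3 km)
K3→K4: 69.5 km  (cumulative 144.8 km)
K4→K5: 53.3 km  (cumulative 198.1 km)
Total route length ≈ 198 km.

198 km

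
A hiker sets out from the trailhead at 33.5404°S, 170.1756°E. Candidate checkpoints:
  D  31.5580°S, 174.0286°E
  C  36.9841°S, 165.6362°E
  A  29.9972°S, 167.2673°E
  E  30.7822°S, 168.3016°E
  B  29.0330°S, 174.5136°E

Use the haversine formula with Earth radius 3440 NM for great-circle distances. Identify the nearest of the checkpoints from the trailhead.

Distances from the trailhead (33.5404°S, 170.1756°E):
E: 191.0 NM
D: 228.4 NM
A: 259.4 NM
C: 303.7 NM
B: 350.3 NM
The nearest is E at 191.0 NM.

E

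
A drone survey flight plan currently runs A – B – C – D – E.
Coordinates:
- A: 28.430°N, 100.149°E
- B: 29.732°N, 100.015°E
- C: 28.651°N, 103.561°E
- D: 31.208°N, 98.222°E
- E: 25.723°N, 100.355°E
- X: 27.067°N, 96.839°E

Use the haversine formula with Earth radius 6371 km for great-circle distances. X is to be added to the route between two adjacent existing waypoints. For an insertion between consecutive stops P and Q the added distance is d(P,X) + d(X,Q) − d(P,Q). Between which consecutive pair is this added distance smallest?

between D and E

Added distance for inserting X between each consecutive pair:
A–B: 643.2 km
B–C: 748.5 km
C–D: 575.7 km
D–E: 215.9 km
Smallest added distance is 215.9 km, inserting between D and E.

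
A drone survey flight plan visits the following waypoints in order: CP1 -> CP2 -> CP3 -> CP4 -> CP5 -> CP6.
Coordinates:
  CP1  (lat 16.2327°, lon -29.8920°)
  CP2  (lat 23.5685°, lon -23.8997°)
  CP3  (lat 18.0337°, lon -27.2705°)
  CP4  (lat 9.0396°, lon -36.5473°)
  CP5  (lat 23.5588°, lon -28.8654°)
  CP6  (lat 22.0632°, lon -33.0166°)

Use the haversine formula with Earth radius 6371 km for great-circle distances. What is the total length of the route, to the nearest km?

Leg distances:
CP1→CP2: 1028.2 km  (cumulative 1028.2 km)
CP2→CP3: 708.1 km  (cumulative 1736.3 km)
CP3→CP4: 1415.4 km  (cumulative 3151.7 km)
CP4→CP5: 1809.4 km  (cumulative 4961.1 km)
CP5→CP6: 456.8 km  (cumulative 5417.9 km)
Total route length ≈ 5418 km.

5418 km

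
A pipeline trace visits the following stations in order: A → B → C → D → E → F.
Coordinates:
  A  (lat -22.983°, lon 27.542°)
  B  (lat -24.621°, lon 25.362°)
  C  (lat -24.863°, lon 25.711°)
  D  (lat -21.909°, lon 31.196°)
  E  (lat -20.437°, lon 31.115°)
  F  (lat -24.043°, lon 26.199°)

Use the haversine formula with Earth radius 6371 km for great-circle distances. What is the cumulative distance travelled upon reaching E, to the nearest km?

Leg distances:
A→B: 287.0 km  (cumulative 287.0 km)
B→C: 44.3 km  (cumulative 331.3 km)
C→D: 648.9 km  (cumulative 980.3 km)
D→E: 163.9 km  (cumulative 1144.2 km)
Cumulative distance at E ≈ 1144 km.

1144 km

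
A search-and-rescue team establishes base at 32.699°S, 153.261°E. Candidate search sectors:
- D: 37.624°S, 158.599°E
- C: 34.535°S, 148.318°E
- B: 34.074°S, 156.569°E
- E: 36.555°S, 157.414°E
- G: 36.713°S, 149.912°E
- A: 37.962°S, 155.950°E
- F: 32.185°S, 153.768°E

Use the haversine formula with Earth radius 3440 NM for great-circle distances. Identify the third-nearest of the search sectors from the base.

C

Distances from the base (32.699°S, 153.261°E):
F: 40.2 NM
B: 185.2 NM
C: 270.6 NM
G: 292.2 NM
E: 309.3 NM
A: 342.3 NM
D: 394.9 NM
The third-nearest is C at 270.6 NM.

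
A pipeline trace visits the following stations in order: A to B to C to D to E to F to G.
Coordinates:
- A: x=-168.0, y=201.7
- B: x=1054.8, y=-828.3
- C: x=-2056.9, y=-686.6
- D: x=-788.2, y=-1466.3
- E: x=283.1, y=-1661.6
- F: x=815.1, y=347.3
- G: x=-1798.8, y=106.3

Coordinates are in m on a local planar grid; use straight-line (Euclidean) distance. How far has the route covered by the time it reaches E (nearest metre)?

7292 m

Leg distances:
A→B: 1598.8 m  (cumulative 1598.8 m)
B→C: 3114.9 m  (cumulative 4713.7 m)
C→D: 1489.1 m  (cumulative 6202.9 m)
D→E: 1089.0 m  (cumulative 7291.8 m)
Cumulative distance at E ≈ 7292 m.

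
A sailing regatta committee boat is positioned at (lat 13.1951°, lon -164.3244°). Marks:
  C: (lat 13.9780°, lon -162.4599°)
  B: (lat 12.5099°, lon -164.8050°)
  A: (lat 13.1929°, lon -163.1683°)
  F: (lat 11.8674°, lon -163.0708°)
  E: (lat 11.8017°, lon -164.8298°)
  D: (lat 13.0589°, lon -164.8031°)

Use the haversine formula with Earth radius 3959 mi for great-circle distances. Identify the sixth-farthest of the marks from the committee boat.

D

Distances from the committee boat ((lat 13.1951°, lon -164.3244°)):
C: 136.4 mi
F: 124.8 mi
E: 102.1 mi
A: 77.8 mi
B: 57.4 mi
D: 33.6 mi
The sixth-farthest is D at 33.6 mi.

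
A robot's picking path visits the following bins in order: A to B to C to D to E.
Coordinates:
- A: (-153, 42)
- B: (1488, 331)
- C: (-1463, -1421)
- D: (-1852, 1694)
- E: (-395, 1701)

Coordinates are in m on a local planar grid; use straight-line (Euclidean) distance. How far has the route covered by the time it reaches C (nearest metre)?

5098 m

Leg distances:
A→B: 1666.3 m  (cumulative 1666.3 m)
B→C: 3431.9 m  (cumulative 5098.1 m)
Cumulative distance at C ≈ 5098 m.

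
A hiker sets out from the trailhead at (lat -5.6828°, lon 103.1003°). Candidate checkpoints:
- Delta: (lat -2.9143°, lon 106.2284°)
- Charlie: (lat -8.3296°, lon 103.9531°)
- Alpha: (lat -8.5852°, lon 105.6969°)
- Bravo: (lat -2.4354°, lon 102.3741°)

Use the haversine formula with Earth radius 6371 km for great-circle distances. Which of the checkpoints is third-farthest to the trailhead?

Bravo

Distances from the trailhead ((lat -5.6828°, lon 103.1003°)):
Delta: 463.7 km
Alpha: 431.5 km
Bravo: 370.0 km
Charlie: 309.0 km
The third-farthest is Bravo at 370.0 km.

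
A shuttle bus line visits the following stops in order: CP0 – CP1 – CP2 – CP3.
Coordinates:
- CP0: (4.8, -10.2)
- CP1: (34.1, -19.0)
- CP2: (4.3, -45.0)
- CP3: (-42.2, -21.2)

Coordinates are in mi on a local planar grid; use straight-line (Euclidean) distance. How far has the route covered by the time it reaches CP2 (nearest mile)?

70 mi

Leg distances:
CP0→CP1: 30.6 mi  (cumulative 30.6 mi)
CP1→CP2: 39.5 mi  (cumulative 70.1 mi)
Cumulative distance at CP2 ≈ 70 mi.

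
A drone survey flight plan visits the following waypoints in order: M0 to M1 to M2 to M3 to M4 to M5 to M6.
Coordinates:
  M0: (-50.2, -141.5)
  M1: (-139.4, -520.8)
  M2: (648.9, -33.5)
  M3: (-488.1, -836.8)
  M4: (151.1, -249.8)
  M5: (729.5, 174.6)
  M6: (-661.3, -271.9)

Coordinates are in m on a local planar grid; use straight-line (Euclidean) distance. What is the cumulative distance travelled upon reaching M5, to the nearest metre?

Leg distances:
M0→M1: 389.6 m  (cumulative 389.6 m)
M1→M2: 926.8 m  (cumulative 1316.4 m)
M2→M3: 1392.1 m  (cumulative 2708.5 m)
M3→M4: 867.8 m  (cumulative 3576.4 m)
M4→M5: 717.4 m  (cumulative 4293.8 m)
Cumulative distance at M5 ≈ 4294 m.

4294 m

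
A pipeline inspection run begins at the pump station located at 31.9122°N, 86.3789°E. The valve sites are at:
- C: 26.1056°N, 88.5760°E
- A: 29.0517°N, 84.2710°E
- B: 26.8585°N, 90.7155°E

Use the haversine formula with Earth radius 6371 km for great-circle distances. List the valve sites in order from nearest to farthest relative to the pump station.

A, C, B

Distance from the pump station at 31.9122°N, 86.3789°E to each:
A 29.0517°N, 84.2710°E: 376.8 km
C 26.1056°N, 88.5760°E: 680.0 km
B 26.8585°N, 90.7155°E: 701.5 km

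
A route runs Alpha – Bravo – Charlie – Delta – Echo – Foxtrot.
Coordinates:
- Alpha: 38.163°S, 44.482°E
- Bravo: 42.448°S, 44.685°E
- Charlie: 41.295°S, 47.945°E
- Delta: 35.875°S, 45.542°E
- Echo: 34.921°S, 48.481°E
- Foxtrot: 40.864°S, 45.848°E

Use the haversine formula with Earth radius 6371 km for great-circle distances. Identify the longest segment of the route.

Leg distances:
Alpha→Bravo: 476.8 km
Bravo→Charlie: 298.8 km
Charlie→Delta: 637.8 km
Delta→Echo: 286.7 km
Echo→Foxtrot: 700.0 km
The longest leg is Echo–Foxtrot at 700.0 km.

Echo–Foxtrot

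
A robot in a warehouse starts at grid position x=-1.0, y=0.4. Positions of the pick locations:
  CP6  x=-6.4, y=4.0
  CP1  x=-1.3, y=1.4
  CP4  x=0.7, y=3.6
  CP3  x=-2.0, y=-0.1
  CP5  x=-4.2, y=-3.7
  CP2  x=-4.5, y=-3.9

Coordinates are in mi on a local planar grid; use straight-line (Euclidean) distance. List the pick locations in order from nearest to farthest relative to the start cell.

CP1, CP3, CP4, CP5, CP2, CP6

Distance from the start cell at x=-1.0, y=0.4 to each:
CP1 x=-1.3, y=1.4: 1.0 mi
CP3 x=-2.0, y=-0.1: 1.1 mi
CP4 x=0.7, y=3.6: 3.6 mi
CP5 x=-4.2, y=-3.7: 5.2 mi
CP2 x=-4.5, y=-3.9: 5.5 mi
CP6 x=-6.4, y=4.0: 6.5 mi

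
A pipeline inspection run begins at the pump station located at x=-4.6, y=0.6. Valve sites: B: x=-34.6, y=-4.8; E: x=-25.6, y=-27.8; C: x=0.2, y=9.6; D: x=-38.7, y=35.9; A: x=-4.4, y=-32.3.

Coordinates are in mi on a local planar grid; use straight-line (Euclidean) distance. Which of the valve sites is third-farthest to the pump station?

Distance to each, sorted:
D: 49.1 mi
E: 35.3 mi
A: 32.9 mi
B: 30.5 mi
C: 10.2 mi
The third-farthest is A at 32.9 mi.

A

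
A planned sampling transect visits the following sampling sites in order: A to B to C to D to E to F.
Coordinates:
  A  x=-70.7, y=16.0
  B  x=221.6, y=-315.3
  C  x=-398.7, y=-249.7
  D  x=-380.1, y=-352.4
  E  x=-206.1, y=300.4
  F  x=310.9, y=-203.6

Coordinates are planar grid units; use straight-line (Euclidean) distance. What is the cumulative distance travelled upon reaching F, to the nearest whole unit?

2568

Leg distances:
A→B: 441.8  (cumulative 441.8)
B→C: 623.8  (cumulative 1065.6)
C→D: 104.4  (cumulative 1169.9)
D→E: 675.6  (cumulative 1845.5)
E→F: 722.0  (cumulative 2567.5)
Cumulative distance at F ≈ 2568.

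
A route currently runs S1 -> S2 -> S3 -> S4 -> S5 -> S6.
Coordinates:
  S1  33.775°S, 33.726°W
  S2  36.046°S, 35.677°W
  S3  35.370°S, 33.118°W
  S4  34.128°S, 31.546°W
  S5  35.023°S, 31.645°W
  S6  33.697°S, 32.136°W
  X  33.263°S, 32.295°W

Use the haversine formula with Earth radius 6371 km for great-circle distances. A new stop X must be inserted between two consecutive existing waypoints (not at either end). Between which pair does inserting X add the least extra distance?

Added distance for inserting X between each consecutive pair:
S1–S2: 273.0 km
S2–S3: 440.7 km
S3–S4: 165.5 km
S4–S5: 223.3 km
S5–S6: 100.9 km
Smallest added distance is 100.9 km, inserting between S5 and S6.

between S5 and S6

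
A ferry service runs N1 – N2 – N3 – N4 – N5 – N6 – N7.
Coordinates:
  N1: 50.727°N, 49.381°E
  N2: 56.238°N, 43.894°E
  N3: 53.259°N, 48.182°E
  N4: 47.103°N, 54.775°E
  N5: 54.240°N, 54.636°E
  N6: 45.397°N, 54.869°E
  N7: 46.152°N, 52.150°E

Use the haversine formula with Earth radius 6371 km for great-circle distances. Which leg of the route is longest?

Leg distances:
N1→N2: 711.8 km
N2→N3: 430.5 km
N3→N4: 829.3 km
N4→N5: 793.7 km
N5→N6: 983.4 km
N6→N7: 227.0 km
The longest leg is N5–N6 at 983.4 km.

N5–N6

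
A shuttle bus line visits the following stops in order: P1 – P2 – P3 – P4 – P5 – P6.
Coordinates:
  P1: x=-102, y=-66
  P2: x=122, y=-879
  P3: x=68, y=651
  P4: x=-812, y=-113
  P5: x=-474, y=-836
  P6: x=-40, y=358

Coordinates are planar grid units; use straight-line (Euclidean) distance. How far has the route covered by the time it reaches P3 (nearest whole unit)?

2374

Leg distances:
P1→P2: 843.3  (cumulative 843.3)
P2→P3: 1531.0  (cumulative 2374.2)
Cumulative distance at P3 ≈ 2374.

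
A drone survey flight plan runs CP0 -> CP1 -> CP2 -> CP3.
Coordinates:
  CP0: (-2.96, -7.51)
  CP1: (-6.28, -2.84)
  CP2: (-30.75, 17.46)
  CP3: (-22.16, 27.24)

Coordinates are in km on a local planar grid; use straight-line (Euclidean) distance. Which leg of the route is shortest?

CP0–CP1

Leg distances:
CP0→CP1: 5.7 km
CP1→CP2: 31.8 km
CP2→CP3: 13.0 km
The shortest leg is CP0–CP1 at 5.7 km.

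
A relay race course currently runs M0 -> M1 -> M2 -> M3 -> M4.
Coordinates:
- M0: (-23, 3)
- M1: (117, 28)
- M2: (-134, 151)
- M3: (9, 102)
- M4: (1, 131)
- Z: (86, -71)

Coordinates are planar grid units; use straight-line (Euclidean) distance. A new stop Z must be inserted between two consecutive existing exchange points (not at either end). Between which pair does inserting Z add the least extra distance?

Added distance for inserting Z between each consecutive pair:
M0–M1: 93.3
M1–M2: 136.8
M2–M3: 350.7
M3–M4: 378.4
Smallest added distance is 93.3, inserting between M0 and M1.

between M0 and M1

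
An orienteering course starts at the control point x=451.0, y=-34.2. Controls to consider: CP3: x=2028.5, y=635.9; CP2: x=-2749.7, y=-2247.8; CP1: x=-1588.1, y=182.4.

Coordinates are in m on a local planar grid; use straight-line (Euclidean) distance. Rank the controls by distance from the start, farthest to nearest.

Distances from the start:
CP2 x=-2749.7, y=-2247.8: 3891.6 m
CP1 x=-1588.1, y=182.4: 2050.6 m
CP3 x=2028.5, y=635.9: 1713.9 m

CP2, CP1, CP3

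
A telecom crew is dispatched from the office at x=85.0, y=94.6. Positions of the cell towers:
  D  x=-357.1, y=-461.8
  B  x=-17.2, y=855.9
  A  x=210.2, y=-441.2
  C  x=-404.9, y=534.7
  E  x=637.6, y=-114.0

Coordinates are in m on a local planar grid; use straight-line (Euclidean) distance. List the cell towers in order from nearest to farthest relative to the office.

Distances from the office:
A x=210.2, y=-441.2: 550.2 m
E x=637.6, y=-114.0: 590.7 m
C x=-404.9, y=534.7: 658.6 m
D x=-357.1, y=-461.8: 710.7 m
B x=-17.2, y=855.9: 768.1 m

A, E, C, D, B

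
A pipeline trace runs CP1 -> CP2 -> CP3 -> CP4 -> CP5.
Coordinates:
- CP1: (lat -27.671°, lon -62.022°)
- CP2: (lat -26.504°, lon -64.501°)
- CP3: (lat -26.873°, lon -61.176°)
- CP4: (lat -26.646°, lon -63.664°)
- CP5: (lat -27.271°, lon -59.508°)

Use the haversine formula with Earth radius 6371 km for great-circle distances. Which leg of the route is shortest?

Leg distances:
CP1→CP2: 277.6 km
CP2→CP3: 332.9 km
CP3→CP4: 248.3 km
CP4→CP5: 417.7 km
The shortest leg is CP3–CP4 at 248.3 km.

CP3–CP4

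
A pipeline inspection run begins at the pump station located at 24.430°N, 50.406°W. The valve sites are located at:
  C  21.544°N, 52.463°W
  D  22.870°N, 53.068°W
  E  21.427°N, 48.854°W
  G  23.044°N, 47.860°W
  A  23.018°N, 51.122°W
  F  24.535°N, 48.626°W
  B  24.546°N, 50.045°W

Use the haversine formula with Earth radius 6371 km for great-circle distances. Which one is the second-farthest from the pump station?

E

Distances from the pump station (24.430°N, 50.406°W):
C: 383.8 km
E: 369.8 km
D: 321.9 km
G: 301.5 km
F: 180.5 km
A: 173.1 km
B: 38.7 km
The second-farthest is E at 369.8 km.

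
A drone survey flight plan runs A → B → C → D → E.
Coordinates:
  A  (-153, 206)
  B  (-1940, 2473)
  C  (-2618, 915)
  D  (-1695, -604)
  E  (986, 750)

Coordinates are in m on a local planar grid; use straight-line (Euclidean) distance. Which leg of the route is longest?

Leg distances:
A→B: 2886.6 m
B→C: 1699.1 m
C→D: 1777.4 m
D→E: 3003.5 m
The longest leg is D–E at 3003.5 m.

D–E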